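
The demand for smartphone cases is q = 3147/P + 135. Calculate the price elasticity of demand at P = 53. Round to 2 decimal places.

At P = 53, q = 194.3774.
dq/dP = −3147/P² = −1.1203.
Point elasticity E = (dq/dP)·(P/q) = -1.1203 × 53/194.3774 ≈ -0.31.
|E| < 1, so demand is inelastic at this price.

-0.31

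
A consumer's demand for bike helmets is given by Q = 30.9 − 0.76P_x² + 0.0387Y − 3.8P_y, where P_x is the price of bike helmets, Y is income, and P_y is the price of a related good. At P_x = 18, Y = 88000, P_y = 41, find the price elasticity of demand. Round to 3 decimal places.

Evaluating quantity at (P_x, Y, P_y) gives Q = 30.9 − 0.76(18)² + 0.0387(88000) − 3.8(41) = 30.9 − 246.24 + 3405.6 − 155.8 = 3034.46.
∂Q/∂P_x = −2·0.76·P_x = -27.36, so E_p = -27.36·(18/3034.46) ≈ -0.162.
|E_p| < 1: demand is inelastic.

-0.162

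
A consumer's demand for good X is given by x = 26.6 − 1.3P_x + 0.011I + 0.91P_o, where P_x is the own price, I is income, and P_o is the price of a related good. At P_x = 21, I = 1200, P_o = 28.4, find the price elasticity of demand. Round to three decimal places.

-0.712

First evaluate x: 26.6 − 1.3(21) + 0.011(1200) + 0.91(28.4) = 26.6 − 27.3 + 13.2 + 25.844 = 38.344.
∂x/∂P_x = −1.3, so E_p = (−1.3)·(21/38.344) ≈ -0.712.
|E_p| < 1: demand is inelastic.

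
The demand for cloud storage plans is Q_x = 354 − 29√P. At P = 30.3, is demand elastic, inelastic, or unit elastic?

At P = 30.3, Q_x = 194.3682.
dQ_x/dP = −29/(2√P) = −29/(2·5.5045).
Point elasticity E = (dQ_x/dP)·(P/Q_x) = -2.6342 × 30.3/194.3682 ≈ -0.411.
|E| ≈ 0.411 < 1, so demand is inelastic.

inelastic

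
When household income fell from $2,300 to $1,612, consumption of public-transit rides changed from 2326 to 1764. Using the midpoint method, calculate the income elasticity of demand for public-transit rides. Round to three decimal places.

%ΔQ = (1764 − 2326)/[(2326+1764)/2] = -562/2045 ≈ -0.2748.
%ΔM = (1,612 − 2,300)/[(2,300+1,612)/2] = -688/1956 ≈ -0.3517.
E_I = %ΔQ/%ΔM ≈ 0.781.
E_I ∈ (0,1): normal good (necessity).

0.781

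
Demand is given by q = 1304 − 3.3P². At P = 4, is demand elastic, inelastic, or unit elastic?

At P = 4, q = 1251.2.
dq/dP = −2·3.3·P = −26.4.
Point elasticity E = (dq/dP)·(P/q) = -26.4 × 4/1251.2 ≈ -0.084.
|E| ≈ 0.084 < 1, so demand is inelastic.

inelastic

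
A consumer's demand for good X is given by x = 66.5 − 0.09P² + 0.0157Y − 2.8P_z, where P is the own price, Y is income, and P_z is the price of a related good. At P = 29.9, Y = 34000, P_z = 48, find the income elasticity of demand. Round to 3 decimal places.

First evaluate x: 66.5 − 0.09(29.9)² + 0.0157(34000) − 2.8(48) = 66.5 − 80.4609 + 533.8 − 134.4 = 385.4391.
∂x/∂Y = +0.0157, so E_I = 0.0157·(34000/385.4391) ≈ 1.385.
E_I > 1: normal good (luxury).

1.385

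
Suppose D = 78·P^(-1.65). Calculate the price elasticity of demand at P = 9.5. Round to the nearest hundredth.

-1.65

For a Cobb–Douglas (constant-elasticity) form D = A·P^α·…, the elasticity with respect to P equals the exponent α at every point.
Here the exponent on P is -1.65, so the price elasticity of demand is -1.65.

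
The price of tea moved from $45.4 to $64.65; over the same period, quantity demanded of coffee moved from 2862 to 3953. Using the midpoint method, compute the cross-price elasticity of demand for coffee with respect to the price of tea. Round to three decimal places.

%ΔQ_x = (3953 − 2862)/[(2862+3953)/2] = 1091/3407.5 ≈ 0.3202.
%ΔP_y = (64.65 − 45.4)/[(45.4+64.65)/2] ≈ 0.3498.
E_xy = 0.3202/0.3498 ≈ 0.915.
E_xy > 0, so coffee and tea are substitutes.

0.915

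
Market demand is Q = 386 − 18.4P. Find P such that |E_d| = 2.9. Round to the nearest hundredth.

Set −bP/(a − bP) = −2.9 ⇒ bP = 2.9(a − bP) ⇒ bP(1+2.9) = 2.9·a.
P = 2.9·386/(18.4·3.9) ≈ 15.60.

15.60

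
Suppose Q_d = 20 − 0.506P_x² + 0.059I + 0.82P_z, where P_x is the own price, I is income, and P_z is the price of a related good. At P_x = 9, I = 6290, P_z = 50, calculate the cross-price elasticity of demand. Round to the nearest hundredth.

0.10

First evaluate Q_d: 20 − 0.506(9)² + 0.059(6290) + 0.82(50) = 20 − 40.986 + 371.11 + 41 = 391.124.
∂Q_d/∂P_z = +0.82, so E_xy = 0.82·(50/391.124) ≈ 0.10.
E_xy > 0: the goods are substitutes.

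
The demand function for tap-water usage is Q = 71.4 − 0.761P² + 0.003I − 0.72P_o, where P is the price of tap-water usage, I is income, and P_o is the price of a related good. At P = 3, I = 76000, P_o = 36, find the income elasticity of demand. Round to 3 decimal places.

0.855

Evaluating quantity at (P, I, P_o) gives Q = 71.4 − 0.761(3)² + 0.003(76000) − 0.72(36) = 71.4 − 6.849 + 228 − 25.92 = 266.631.
∂Q/∂I = +0.003, so E_I = 0.003·(76000/266.631) ≈ 0.855.
E_I ∈ (0,1): normal good (necessity).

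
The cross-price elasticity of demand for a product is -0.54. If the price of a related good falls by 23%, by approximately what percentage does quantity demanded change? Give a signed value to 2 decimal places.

12.42

%ΔQ ≈ E × %ΔP_y = (-0.54) × (-23%) = 12.42%.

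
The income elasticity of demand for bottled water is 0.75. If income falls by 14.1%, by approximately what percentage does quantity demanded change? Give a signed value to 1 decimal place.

-10.6

%ΔQ ≈ E × %ΔI = (0.75) × (-14.1%) ≈ -10.6%.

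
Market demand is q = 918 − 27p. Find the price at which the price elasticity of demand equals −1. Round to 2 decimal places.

17.00

For linear demand q = a − bp, E = −bp/(a − bp). |E| = 1 ⇒ bp = a − bp ⇒ p = a/(2b).
p = 918/(2·27) = 17.00.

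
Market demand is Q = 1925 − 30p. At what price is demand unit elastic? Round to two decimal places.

32.08

For linear demand Q = a − bp, E = −bp/(a − bp). |E| = 1 ⇒ bp = a − bp ⇒ p = a/(2b).
p = 1925/(2·30) ≈ 32.08.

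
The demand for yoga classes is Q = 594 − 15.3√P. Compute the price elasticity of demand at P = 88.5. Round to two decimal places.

At P = 88.5, Q = 450.0661.
dQ/dP = −15.3/(2√P) = −15.3/(2·9.4074).
Point elasticity E = (dQ/dP)·(P/Q) = -0.8132 × 88.5/450.0661 ≈ -0.16.
|E| < 1, so demand is inelastic at this price.

-0.16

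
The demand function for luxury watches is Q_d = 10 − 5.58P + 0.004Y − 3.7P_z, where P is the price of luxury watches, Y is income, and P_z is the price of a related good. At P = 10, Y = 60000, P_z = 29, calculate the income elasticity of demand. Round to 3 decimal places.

Evaluating quantity at (P, Y, P_z) gives Q_d = 10 − 5.58(10) + 0.004(60000) − 3.7(29) = 10 − 55.8 + 240 − 107.3 = 86.9.
∂Q_d/∂Y = +0.004, so E_I = 0.004·(60000/86.9) ≈ 2.762.
E_I > 1: normal good (luxury).

2.762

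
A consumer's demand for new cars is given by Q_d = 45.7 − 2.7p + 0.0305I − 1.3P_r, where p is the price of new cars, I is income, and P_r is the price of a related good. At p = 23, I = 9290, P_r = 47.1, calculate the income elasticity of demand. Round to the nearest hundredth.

1.38

First evaluate Q_d: 45.7 − 2.7(23) + 0.0305(9290) − 1.3(47.1) = 45.7 − 62.1 + 283.345 − 61.23 = 205.715.
∂Q_d/∂I = +0.0305, so E_I = 0.0305·(9290/205.715) ≈ 1.38.
E_I > 1: normal good (luxury).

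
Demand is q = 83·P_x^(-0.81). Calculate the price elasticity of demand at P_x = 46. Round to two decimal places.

-0.81

For a Cobb–Douglas (constant-elasticity) form q = A·P_x^α·…, the elasticity with respect to P_x equals the exponent α at every point.
Here the exponent on P_x is -0.81, so the price elasticity of demand is -0.81.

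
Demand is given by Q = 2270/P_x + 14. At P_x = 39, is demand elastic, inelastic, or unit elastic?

inelastic

At P_x = 39, Q = 72.2051.
dQ/dP_x = −2270/P_x² = −1.4924.
Point elasticity E = (dQ/dP_x)·(P_x/Q) = -1.4924 × 39/72.2051 ≈ -0.806.
|E| ≈ 0.806 < 1, so demand is inelastic.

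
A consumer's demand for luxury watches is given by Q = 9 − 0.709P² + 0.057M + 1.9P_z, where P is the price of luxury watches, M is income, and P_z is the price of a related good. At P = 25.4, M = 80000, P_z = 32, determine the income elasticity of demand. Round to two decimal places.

1.09

At the given point, Q = 9 − 0.709(25.4)² + 0.057(80000) + 1.9(32) = 9 − 457.4184 + 4560 + 60.8 = 4172.3816.
∂Q/∂M = +0.057, so E_I = 0.057·(80000/4172.3816) ≈ 1.09.
E_I > 1: normal good (luxury).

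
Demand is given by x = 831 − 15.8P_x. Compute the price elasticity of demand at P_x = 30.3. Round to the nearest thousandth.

At P_x = 30.3, x = 352.26.
dx/dP_x = −15.8.
Point elasticity E = (dx/dP_x)·(P_x/x) = -15.8 × 30.3/352.26 ≈ -1.359.
|E| > 1, so demand is elastic at this price.

-1.359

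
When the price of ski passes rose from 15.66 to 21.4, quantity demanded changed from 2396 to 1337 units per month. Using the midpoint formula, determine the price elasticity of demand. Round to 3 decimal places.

%ΔQ = (1337 − 2396)/[(2396 + 1337)/2] = -1059/1866.5 ≈ -0.5674.
%Δp = (21.4 − 15.66)/[(15.66 + 21.4)/2] = 5.74/18.53 ≈ 0.3098.
Arc elasticity E = %ΔQ/%Δp ≈ -0.5674/0.3098 ≈ -1.832.
|E| > 1: demand is elastic over this range.

-1.832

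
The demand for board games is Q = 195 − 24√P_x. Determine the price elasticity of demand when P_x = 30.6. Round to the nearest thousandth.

-1.067

At P_x = 30.6, Q = 62.2386.
dQ/dP_x = −24/(2√P_x) = −24/(2·5.5317).
Point elasticity E = (dQ/dP_x)·(P_x/Q) = -2.1693 × 30.6/62.2386 ≈ -1.067.
|E| > 1, so demand is elastic at this price.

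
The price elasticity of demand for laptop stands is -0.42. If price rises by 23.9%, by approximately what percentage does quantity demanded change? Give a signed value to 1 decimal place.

-10.0

%ΔQ ≈ E × %ΔP = (-0.42) × (23.9%) ≈ -10.0%.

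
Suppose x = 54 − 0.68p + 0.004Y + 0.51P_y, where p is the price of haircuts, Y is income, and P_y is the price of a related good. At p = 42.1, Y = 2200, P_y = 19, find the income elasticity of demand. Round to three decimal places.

Evaluating quantity at (p, Y, P_y) gives x = 54 − 0.68(42.1) + 0.004(2200) + 0.51(19) = 54 − 28.628 + 8.8 + 9.69 = 43.862.
∂x/∂Y = +0.004, so E_I = 0.004·(2200/43.862) ≈ 0.201.
E_I ∈ (0,1): normal good (necessity).

0.201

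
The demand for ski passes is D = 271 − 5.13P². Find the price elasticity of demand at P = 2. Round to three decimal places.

-0.164

At P = 2, D = 250.48.
dD/dP = −2·5.13·P = −20.52.
Point elasticity E = (dD/dP)·(P/D) = -20.52 × 2/250.48 ≈ -0.164.
|E| < 1, so demand is inelastic at this price.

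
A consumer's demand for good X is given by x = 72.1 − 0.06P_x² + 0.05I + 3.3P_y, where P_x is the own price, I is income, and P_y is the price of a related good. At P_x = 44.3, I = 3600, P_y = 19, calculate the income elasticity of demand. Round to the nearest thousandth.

0.913

x = 72.1 − 0.06(44.3)² + 0.05(3600) + 3.3(19) = 72.1 − 117.7494 + 180 + 62.7 = 197.0506.
∂x/∂I = +0.05, so E_I = 0.05·(3600/197.0506) ≈ 0.913.
E_I ∈ (0,1): normal good (necessity).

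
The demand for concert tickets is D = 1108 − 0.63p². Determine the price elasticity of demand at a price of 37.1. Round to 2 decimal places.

-7.20

At p = 37.1, D = 240.8617.
dD/dp = −2·0.63·p = −46.746.
Point elasticity E = (dD/dp)·(p/D) = -46.746 × 37.1/240.8617 ≈ -7.20.
|E| > 1, so demand is elastic at this price.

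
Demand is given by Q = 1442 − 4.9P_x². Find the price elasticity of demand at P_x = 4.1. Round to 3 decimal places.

-0.121

At P_x = 4.1, Q = 1359.631.
dQ/dP_x = −2·4.9·P_x = −40.18.
Point elasticity E = (dQ/dP_x)·(P_x/Q) = -40.18 × 4.1/1359.631 ≈ -0.121.
|E| < 1, so demand is inelastic at this price.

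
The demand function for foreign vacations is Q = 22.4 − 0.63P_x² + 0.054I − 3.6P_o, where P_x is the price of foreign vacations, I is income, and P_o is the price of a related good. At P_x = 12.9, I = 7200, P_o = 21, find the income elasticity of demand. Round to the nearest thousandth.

1.685

First evaluate Q: 22.4 − 0.63(12.9)² + 0.054(7200) − 3.6(21) = 22.4 − 104.8383 + 388.8 − 75.6 = 230.7617.
∂Q/∂I = +0.054, so E_I = 0.054·(7200/230.7617) ≈ 1.685.
E_I > 1: normal good (luxury).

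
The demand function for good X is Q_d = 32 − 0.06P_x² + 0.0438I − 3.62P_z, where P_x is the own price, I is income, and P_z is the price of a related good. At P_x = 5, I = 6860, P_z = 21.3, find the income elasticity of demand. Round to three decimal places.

1.184

Substituting, Q_d = 32 − 0.06(5)² + 0.0438(6860) − 3.62(21.3) = 32 − 1.5 + 300.468 − 77.106 = 253.862.
∂Q_d/∂I = +0.0438, so E_I = 0.0438·(6860/253.862) ≈ 1.184.
E_I > 1: normal good (luxury).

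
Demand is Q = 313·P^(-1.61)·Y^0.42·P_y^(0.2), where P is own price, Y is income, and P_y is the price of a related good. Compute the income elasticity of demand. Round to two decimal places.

For a Cobb–Douglas (constant-elasticity) form Q = A·Y^α·…, the elasticity with respect to Y equals the exponent α at every point.
Here the exponent on Y is 0.42, so the income elasticity of demand is 0.42.

0.42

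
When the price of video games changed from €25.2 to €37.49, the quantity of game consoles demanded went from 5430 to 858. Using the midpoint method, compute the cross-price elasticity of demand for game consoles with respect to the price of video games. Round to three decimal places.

-3.709

%ΔQ_x = (858 − 5430)/[(5430+858)/2] = -4572/3144 ≈ -1.4542.
%ΔP_y = (37.49 − 25.2)/[(25.2+37.49)/2] ≈ 0.3921.
E_xy = -1.4542/0.3921 ≈ -3.709.
E_xy < 0, so game consoles and video games are complements.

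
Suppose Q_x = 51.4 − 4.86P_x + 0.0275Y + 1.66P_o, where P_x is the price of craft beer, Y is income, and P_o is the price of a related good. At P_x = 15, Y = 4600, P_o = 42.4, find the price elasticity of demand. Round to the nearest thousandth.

-0.416

Q_x = 51.4 − 4.86(15) + 0.0275(4600) + 1.66(42.4) = 51.4 − 72.9 + 126.5 + 70.384 = 175.384.
∂Q_x/∂P_x = −4.86, so E_p = (−4.86)·(15/175.384) ≈ -0.416.
|E_p| < 1: demand is inelastic.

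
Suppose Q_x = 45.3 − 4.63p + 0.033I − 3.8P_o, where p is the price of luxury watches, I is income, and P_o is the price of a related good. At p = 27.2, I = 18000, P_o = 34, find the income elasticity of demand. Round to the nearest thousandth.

1.546

Q_x = 45.3 − 4.63(27.2) + 0.033(18000) − 3.8(34) = 45.3 − 125.936 + 594 − 129.2 = 384.164.
∂Q_x/∂I = +0.033, so E_I = 0.033·(18000/384.164) ≈ 1.546.
E_I > 1: normal good (luxury).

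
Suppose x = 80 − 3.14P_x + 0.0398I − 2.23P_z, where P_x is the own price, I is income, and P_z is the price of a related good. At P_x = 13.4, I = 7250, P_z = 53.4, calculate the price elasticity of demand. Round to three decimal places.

First evaluate x: 80 − 3.14(13.4) + 0.0398(7250) − 2.23(53.4) = 80 − 42.076 + 288.55 − 119.082 = 207.392.
∂x/∂P_x = −3.14, so E_p = (−3.14)·(13.4/207.392) ≈ -0.203.
|E_p| < 1: demand is inelastic.

-0.203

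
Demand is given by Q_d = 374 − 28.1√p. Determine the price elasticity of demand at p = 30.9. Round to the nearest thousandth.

-0.359

At p = 30.9, Q_d = 217.7984.
dQ_d/dp = −28.1/(2√p) = −28.1/(2·5.5588).
Point elasticity E = (dQ_d/dp)·(p/Q_d) = -2.5275 × 30.9/217.7984 ≈ -0.359.
|E| < 1, so demand is inelastic at this price.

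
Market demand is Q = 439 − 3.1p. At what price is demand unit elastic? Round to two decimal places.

70.81

For linear demand Q = a − bp, E = −bp/(a − bp). |E| = 1 ⇒ bp = a − bp ⇒ p = a/(2b).
p = 439/(2·3.1) ≈ 70.81.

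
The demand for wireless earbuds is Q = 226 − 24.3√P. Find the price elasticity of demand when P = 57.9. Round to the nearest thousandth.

-2.250

At P = 57.9, Q = 41.0963.
dQ/dP = −24.3/(2√P) = −24.3/(2·7.6092).
Point elasticity E = (dQ/dP)·(P/Q) = -1.5968 × 57.9/41.0963 ≈ -2.250.
|E| > 1, so demand is elastic at this price.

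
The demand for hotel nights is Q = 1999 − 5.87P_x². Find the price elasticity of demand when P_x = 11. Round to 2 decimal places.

At P_x = 11, Q = 1288.73.
dQ/dP_x = −2·5.87·P_x = −129.14.
Point elasticity E = (dQ/dP_x)·(P_x/Q) = -129.14 × 11/1288.73 ≈ -1.10.
|E| > 1, so demand is elastic at this price.

-1.10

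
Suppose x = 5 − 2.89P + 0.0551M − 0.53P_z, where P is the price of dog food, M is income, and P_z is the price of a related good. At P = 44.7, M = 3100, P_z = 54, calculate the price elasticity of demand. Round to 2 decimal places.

First evaluate x: 5 − 2.89(44.7) + 0.0551(3100) − 0.53(54) = 5 − 129.183 + 170.81 − 28.62 = 18.007.
∂x/∂P = −2.89, so E_p = (−2.89)·(44.7/18.007) ≈ -7.17.
|E_p| > 1: demand is elastic.

-7.17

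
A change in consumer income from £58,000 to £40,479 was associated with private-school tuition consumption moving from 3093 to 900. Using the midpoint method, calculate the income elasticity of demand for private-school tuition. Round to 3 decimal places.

3.087

%ΔQ = (900 − 3093)/[(3093+900)/2] = -2193/1996.5 ≈ -1.0984.
%ΔI = (40,479 − 58,000)/[(58,000+40,479)/2] = -17521/49239.5 ≈ -0.3558.
E_I = %ΔQ/%ΔI ≈ 3.087.
E_I > 1: normal good (luxury).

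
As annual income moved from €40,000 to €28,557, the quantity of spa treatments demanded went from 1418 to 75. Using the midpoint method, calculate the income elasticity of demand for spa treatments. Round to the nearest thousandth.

%ΔQ = (75 − 1418)/[(1418+75)/2] = -1343/746.5 ≈ -1.7991.
%ΔM = (28,557 − 40,000)/[(40,000+28,557)/2] = -11443/34278.5 ≈ -0.3338.
E_I = %ΔQ/%ΔM ≈ 5.389.
E_I > 1: normal good (luxury).

5.389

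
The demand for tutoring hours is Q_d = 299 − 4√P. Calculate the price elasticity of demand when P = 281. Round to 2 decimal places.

At P = 281, Q_d = 231.9478.
dQ_d/dP = −4/(2√P) = −4/(2·16.7631).
Point elasticity E = (dQ_d/dP)·(P/Q_d) = -0.1193 × 281/231.9478 ≈ -0.14.
|E| < 1, so demand is inelastic at this price.

-0.14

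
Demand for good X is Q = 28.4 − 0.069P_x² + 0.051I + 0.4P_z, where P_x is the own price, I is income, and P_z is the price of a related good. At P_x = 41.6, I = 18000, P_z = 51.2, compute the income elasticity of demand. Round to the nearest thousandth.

First evaluate Q: 28.4 − 0.069(41.6)² + 0.051(18000) + 0.4(51.2) = 28.4 − 119.4086 + 918 + 20.48 = 847.4714.
∂Q/∂I = +0.051, so E_I = 0.051·(18000/847.4714) ≈ 1.083.
E_I > 1: normal good (luxury).

1.083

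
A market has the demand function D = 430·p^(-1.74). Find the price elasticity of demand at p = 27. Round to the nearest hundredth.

-1.74

For a Cobb–Douglas (constant-elasticity) form D = A·p^α·…, the elasticity with respect to p equals the exponent α at every point.
Here the exponent on p is -1.74, so the price elasticity of demand is -1.74.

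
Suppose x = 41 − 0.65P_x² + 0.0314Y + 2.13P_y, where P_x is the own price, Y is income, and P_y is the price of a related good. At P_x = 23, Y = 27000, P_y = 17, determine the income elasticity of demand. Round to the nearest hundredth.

First evaluate x: 41 − 0.65(23)² + 0.0314(27000) + 2.13(17) = 41 − 343.85 + 847.8 + 36.21 = 581.16.
∂x/∂Y = +0.0314, so E_I = 0.0314·(27000/581.16) ≈ 1.46.
E_I > 1: normal good (luxury).

1.46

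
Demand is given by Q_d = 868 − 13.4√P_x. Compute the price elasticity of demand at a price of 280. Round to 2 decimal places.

At P_x = 280, Q_d = 643.7751.
dQ_d/dP_x = −13.4/(2√P_x) = −13.4/(2·16.7332).
Point elasticity E = (dQ_d/dP_x)·(P_x/Q_d) = -0.4004 × 280/643.7751 ≈ -0.17.
|E| < 1, so demand is inelastic at this price.

-0.17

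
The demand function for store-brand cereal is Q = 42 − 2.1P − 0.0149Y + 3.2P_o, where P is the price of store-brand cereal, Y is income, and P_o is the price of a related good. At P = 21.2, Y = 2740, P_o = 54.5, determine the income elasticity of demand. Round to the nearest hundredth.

At the given point, Q = 42 − 2.1(21.2) − 0.0149(2740) + 3.2(54.5) = 42 − 44.52 − 40.826 + 174.4 = 131.054.
∂Q/∂Y = −0.0149, so E_I = -0.0149·(2740/131.054) ≈ -0.31.
E_I < 0: inferior good.

-0.31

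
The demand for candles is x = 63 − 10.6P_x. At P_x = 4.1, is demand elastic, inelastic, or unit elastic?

At P_x = 4.1, x = 19.54.
dx/dP_x = −10.6.
Point elasticity E = (dx/dP_x)·(P_x/x) = -10.6 × 4.1/19.54 ≈ -2.224.
|E| ≈ 2.224 > 1, so demand is elastic.

elastic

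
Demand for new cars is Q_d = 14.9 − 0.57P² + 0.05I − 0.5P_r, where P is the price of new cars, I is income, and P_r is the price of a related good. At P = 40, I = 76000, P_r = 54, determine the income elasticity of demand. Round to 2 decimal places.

Q_d = 14.9 − 0.57(40)² + 0.05(76000) − 0.5(54) = 14.9 − 912 + 3800 − 27 = 2875.9.
∂Q_d/∂I = +0.05, so E_I = 0.05·(76000/2875.9) ≈ 1.32.
E_I > 1: normal good (luxury).

1.32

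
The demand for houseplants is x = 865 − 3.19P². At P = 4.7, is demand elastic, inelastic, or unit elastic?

At P = 4.7, x = 794.5329.
dx/dP = −2·3.19·P = −29.986.
Point elasticity E = (dx/dP)·(P/x) = -29.986 × 4.7/794.5329 ≈ -0.177.
|E| ≈ 0.177 < 1, so demand is inelastic.

inelastic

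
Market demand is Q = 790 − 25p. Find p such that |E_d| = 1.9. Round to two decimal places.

20.70

Set −bp/(a − bp) = −1.9 ⇒ bp = 1.9(a − bp) ⇒ bp(1+1.9) = 1.9·a.
p = 1.9·790/(25·2.9) ≈ 20.70.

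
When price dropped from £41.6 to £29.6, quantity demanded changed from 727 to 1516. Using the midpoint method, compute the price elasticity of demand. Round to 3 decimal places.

-2.087

%Δq = (1516 − 727)/[(727 + 1516)/2] = 789/1121.5 ≈ 0.7035.
%Δp = (29.6 − 41.6)/[(41.6 + 29.6)/2] = -12/35.6 ≈ -0.3371.
Arc elasticity E = %Δq/%Δp ≈ 0.7035/-0.3371 ≈ -2.087.
|E| > 1: demand is elastic over this range.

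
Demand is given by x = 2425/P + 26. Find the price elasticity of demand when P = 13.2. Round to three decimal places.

-0.876

At P = 13.2, x = 209.7121.
dx/dP = −2425/P² = −13.9176.
Point elasticity E = (dx/dP)·(P/x) = -13.9176 × 13.2/209.7121 ≈ -0.876.
|E| < 1, so demand is inelastic at this price.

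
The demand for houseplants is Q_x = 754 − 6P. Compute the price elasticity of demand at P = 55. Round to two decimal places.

-0.78

At P = 55, Q_x = 424.
dQ_x/dP = −6.
Point elasticity E = (dQ_x/dP)·(P/Q_x) = -6 × 55/424 ≈ -0.78.
|E| < 1, so demand is inelastic at this price.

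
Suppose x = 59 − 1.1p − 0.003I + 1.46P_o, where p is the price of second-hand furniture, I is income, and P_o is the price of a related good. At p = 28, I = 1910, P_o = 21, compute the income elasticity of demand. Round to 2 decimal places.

Evaluating quantity at (p, I, P_o) gives x = 59 − 1.1(28) − 0.003(1910) + 1.46(21) = 59 − 30.8 − 5.73 + 30.66 = 53.13.
∂x/∂I = −0.003, so E_I = -0.003·(1910/53.13) ≈ -0.11.
E_I < 0: inferior good.

-0.11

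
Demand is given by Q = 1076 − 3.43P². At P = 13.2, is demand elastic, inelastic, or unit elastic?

At P = 13.2, Q = 478.3568.
dQ/dP = −2·3.43·P = −90.552.
Point elasticity E = (dQ/dP)·(P/Q) = -90.552 × 13.2/478.3568 ≈ -2.499.
|E| ≈ 2.499 > 1, so demand is elastic.

elastic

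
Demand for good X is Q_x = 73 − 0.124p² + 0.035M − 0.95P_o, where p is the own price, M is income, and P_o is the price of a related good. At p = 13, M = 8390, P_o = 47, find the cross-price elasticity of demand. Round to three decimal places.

First evaluate Q_x: 73 − 0.124(13)² + 0.035(8390) − 0.95(47) = 73 − 20.956 + 293.65 − 44.65 = 301.044.
∂Q_x/∂P_o = −0.95, so E_xy = -0.95·(47/301.044) ≈ -0.148.
E_xy < 0: the goods are complements.

-0.148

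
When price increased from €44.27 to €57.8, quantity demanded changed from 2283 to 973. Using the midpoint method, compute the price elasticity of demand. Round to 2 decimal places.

%Δq = (973 − 2283)/[(2283 + 973)/2] = -1310/1628 ≈ -0.8047.
%ΔP = (57.8 − 44.27)/[(44.27 + 57.8)/2] = 13.53/51.035 ≈ 0.2651.
Arc elasticity E = %Δq/%ΔP ≈ -0.8047/0.2651 ≈ -3.04.
|E| > 1: demand is elastic over this range.

-3.04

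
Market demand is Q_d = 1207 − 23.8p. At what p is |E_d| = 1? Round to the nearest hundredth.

25.36

For linear demand Q_d = a − bp, E = −bp/(a − bp). |E| = 1 ⇒ bp = a − bp ⇒ p = a/(2b).
p = 1207/(2·23.8) ≈ 25.36.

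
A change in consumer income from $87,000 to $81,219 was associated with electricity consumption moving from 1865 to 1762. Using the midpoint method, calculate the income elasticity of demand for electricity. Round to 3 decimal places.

0.826

%ΔQ = (1762 − 1865)/[(1865+1762)/2] = -103/1813.5 ≈ -0.0568.
%ΔY = (81,219 − 87,000)/[(87,000+81,219)/2] = -5781/84109.5 ≈ -0.0687.
E_I = %ΔQ/%ΔY ≈ 0.826.
E_I ∈ (0,1): normal good (necessity).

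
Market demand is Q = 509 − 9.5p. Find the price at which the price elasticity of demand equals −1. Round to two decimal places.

26.79

For linear demand Q = a − bp, E = −bp/(a − bp). |E| = 1 ⇒ bp = a − bp ⇒ p = a/(2b).
p = 509/(2·9.5) ≈ 26.79.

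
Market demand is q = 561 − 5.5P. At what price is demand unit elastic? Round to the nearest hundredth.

51.00

For linear demand q = a − bP, E = −bP/(a − bP). |E| = 1 ⇒ bP = a − bP ⇒ P = a/(2b).
P = 561/(2·5.5) = 51.00.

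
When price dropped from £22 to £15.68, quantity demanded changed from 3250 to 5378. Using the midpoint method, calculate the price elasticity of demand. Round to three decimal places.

%ΔQ = (5378 − 3250)/[(3250 + 5378)/2] = 2128/4314 ≈ 0.4933.
%Δp = (15.68 − 22)/[(22 + 15.68)/2] = -6.32/18.84 ≈ -0.3355.
Arc elasticity E = %ΔQ/%Δp ≈ 0.4933/-0.3355 ≈ -1.470.
|E| > 1: demand is elastic over this range.

-1.470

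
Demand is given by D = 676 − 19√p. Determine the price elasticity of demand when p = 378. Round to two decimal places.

At p = 378, D = 306.5978.
dD/dp = −19/(2√p) = −19/(2·19.4422).
Point elasticity E = (dD/dp)·(p/D) = -0.4886 × 378/306.5978 ≈ -0.60.
|E| < 1, so demand is inelastic at this price.

-0.60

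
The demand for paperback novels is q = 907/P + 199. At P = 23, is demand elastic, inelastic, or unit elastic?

At P = 23, q = 238.4348.
dq/dP = −907/P² = −1.7146.
Point elasticity E = (dq/dP)·(P/q) = -1.7146 × 23/238.4348 ≈ -0.165.
|E| ≈ 0.165 < 1, so demand is inelastic.

inelastic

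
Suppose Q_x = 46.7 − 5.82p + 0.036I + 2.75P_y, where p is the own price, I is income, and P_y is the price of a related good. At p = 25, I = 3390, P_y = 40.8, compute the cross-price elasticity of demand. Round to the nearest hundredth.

0.83

Substituting, Q_x = 46.7 − 5.82(25) + 0.036(3390) + 2.75(40.8) = 46.7 − 145.5 + 122.04 + 112.2 = 135.44.
∂Q_x/∂P_y = +2.75, so E_xy = 2.75·(40.8/135.44) ≈ 0.83.
E_xy > 0: the goods are substitutes.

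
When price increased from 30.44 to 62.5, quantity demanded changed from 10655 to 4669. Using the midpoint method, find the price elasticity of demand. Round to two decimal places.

%ΔQ = (4669 − 10655)/[(10655 + 4669)/2] = -5986/7662 ≈ -0.7813.
%Δp = (62.5 − 30.44)/[(30.44 + 62.5)/2] = 32.06/46.47 ≈ 0.6899.
Arc elasticity E = %ΔQ/%Δp ≈ -0.7813/0.6899 ≈ -1.13.
|E| > 1: demand is elastic over this range.

-1.13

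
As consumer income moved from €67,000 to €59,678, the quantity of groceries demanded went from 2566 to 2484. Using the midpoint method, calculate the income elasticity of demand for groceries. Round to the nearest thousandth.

0.281

%ΔQ = (2484 − 2566)/[(2566+2484)/2] = -82/2525 ≈ -0.0325.
%ΔM = (59,678 − 67,000)/[(67,000+59,678)/2] = -7322/63339 ≈ -0.1156.
E_I = %ΔQ/%ΔM ≈ 0.281.
E_I ∈ (0,1): normal good (necessity).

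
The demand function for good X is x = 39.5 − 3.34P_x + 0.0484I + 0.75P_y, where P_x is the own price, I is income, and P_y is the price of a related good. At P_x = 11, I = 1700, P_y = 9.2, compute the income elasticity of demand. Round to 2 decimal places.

Substituting, x = 39.5 − 3.34(11) + 0.0484(1700) + 0.75(9.2) = 39.5 − 36.74 + 82.28 + 6.9 = 91.94.
∂x/∂I = +0.0484, so E_I = 0.0484·(1700/91.94) ≈ 0.89.
E_I ∈ (0,1): normal good (necessity).

0.89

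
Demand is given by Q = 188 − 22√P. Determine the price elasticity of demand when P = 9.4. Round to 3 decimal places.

At P = 9.4, Q = 120.5493.
dQ/dP = −22/(2√P) = −22/(2·3.0659).
Point elasticity E = (dQ/dP)·(P/Q) = -3.5878 × 9.4/120.5493 ≈ -0.280.
|E| < 1, so demand is inelastic at this price.

-0.280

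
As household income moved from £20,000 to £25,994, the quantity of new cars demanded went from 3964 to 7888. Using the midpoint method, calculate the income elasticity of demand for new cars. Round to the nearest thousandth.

%ΔQ = (7888 − 3964)/[(3964+7888)/2] = 3924/5926 ≈ 0.6622.
%ΔI = (25,994 − 20,000)/[(20,000+25,994)/2] = 5994/22997 ≈ 0.2606.
E_I = %ΔQ/%ΔI ≈ 2.541.
E_I > 1: normal good (luxury).

2.541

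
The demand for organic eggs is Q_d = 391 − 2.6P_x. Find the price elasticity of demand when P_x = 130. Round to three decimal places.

At P_x = 130, Q_d = 53.
dQ_d/dP_x = −2.6.
Point elasticity E = (dQ_d/dP_x)·(P_x/Q_d) = -2.6 × 130/53 ≈ -6.377.
|E| > 1, so demand is elastic at this price.

-6.377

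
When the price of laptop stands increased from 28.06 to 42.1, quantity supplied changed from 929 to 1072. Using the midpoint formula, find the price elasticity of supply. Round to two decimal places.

0.36

%Δq = (1072 − 929)/[(929 + 1072)/2] = 143/1000.5 ≈ 0.1429.
%Δp = (42.1 − 28.06)/[(28.06 + 42.1)/2] = 14.04/35.08 ≈ 0.4002.
Arc elasticity E = %Δq/%Δp ≈ 0.1429/0.4002 ≈ 0.36.
|E| < 1: supply is inelastic over this range.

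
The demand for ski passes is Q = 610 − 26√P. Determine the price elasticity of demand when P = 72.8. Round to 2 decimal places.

-0.29

At P = 72.8, Q = 388.1604.
dQ/dP = −26/(2√P) = −26/(2·8.5323).
Point elasticity E = (dQ/dP)·(P/Q) = -1.5236 × 72.8/388.1604 ≈ -0.29.
|E| < 1, so demand is inelastic at this price.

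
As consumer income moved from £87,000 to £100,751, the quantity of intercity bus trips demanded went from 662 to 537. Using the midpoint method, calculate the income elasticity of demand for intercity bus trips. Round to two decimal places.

-1.42

%ΔQ = (537 − 662)/[(662+537)/2] = -125/599.5 ≈ -0.2085.
%ΔI = (100,751 − 87,000)/[(87,000+100,751)/2] = 13751/93875.5 ≈ 0.1465.
E_I = %ΔQ/%ΔI ≈ -1.42.
E_I < 0: inferior good.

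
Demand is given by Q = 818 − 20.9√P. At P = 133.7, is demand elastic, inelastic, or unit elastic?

inelastic

At P = 133.7, Q = 576.336.
dQ/dP = −20.9/(2√P) = −20.9/(2·11.5629).
Point elasticity E = (dQ/dP)·(P/Q) = -0.9038 × 133.7/576.336 ≈ -0.210.
|E| ≈ 0.210 < 1, so demand is inelastic.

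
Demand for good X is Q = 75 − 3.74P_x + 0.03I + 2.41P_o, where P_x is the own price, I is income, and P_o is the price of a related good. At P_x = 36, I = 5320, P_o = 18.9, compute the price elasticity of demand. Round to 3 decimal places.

First evaluate Q: 75 − 3.74(36) + 0.03(5320) + 2.41(18.9) = 75 − 134.64 + 159.6 + 45.549 = 145.509.
∂Q/∂P_x = −3.74, so E_p = (−3.74)·(36/145.509) ≈ -0.925.
|E_p| < 1: demand is inelastic.

-0.925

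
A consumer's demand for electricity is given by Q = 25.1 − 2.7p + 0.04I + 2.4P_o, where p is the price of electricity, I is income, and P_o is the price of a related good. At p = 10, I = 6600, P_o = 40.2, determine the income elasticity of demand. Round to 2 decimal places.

Evaluating quantity at (p, I, P_o) gives Q = 25.1 − 2.7(10) + 0.04(6600) + 2.4(40.2) = 25.1 − 27 + 264 + 96.48 = 358.58.
∂Q/∂I = +0.04, so E_I = 0.04·(6600/358.58) ≈ 0.74.
E_I ∈ (0,1): normal good (necessity).

0.74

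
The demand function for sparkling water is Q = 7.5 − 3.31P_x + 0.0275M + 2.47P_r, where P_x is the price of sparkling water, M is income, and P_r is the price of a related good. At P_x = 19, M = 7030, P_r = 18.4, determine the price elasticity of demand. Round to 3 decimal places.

Substituting, Q = 7.5 − 3.31(19) + 0.0275(7030) + 2.47(18.4) = 7.5 − 62.89 + 193.325 + 45.448 = 183.383.
∂Q/∂P_x = −3.31, so E_p = (−3.31)·(19/183.383) ≈ -0.343.
|E_p| < 1: demand is inelastic.

-0.343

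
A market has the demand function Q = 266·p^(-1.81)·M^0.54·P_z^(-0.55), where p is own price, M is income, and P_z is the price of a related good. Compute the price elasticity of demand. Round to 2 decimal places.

For a Cobb–Douglas (constant-elasticity) form Q = A·p^α·…, the elasticity with respect to p equals the exponent α at every point.
Here the exponent on p is -1.81, so the price elasticity of demand is -1.81.

-1.81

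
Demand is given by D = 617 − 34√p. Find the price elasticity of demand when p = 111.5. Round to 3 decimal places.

-0.696

At p = 111.5, D = 257.9819.
dD/dp = −34/(2√p) = −34/(2·10.5594).
Point elasticity E = (dD/dp)·(p/D) = -1.6099 × 111.5/257.9819 ≈ -0.696.
|E| < 1, so demand is inelastic at this price.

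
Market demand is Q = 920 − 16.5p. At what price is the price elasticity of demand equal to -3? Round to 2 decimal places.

Set −bp/(a − bp) = −3 ⇒ bp = 3(a − bp) ⇒ bp(1+3) = 3·a.
p = 3·920/(16.5·4) ≈ 41.82.

41.82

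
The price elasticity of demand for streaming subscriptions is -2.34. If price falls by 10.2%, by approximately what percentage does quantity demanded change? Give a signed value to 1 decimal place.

23.9

%ΔQ ≈ E × %ΔP = (-2.34) × (-10.2%) ≈ 23.9%.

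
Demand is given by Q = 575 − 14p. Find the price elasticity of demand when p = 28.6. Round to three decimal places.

-2.293

At p = 28.6, Q = 174.6.
dQ/dp = −14.
Point elasticity E = (dQ/dp)·(p/Q) = -14 × 28.6/174.6 ≈ -2.293.
|E| > 1, so demand is elastic at this price.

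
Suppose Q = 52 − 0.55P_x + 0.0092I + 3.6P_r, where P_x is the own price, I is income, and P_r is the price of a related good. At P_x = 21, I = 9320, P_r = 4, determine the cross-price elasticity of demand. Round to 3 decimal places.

0.102

At the given point, Q = 52 − 0.55(21) + 0.0092(9320) + 3.6(4) = 52 − 11.55 + 85.744 + 14.4 = 140.594.
∂Q/∂P_r = +3.6, so E_xy = 3.6·(4/140.594) ≈ 0.102.
E_xy > 0: the goods are substitutes.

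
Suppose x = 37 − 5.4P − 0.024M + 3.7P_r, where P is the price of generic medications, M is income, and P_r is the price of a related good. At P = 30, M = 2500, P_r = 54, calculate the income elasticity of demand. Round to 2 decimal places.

At the given point, x = 37 − 5.4(30) − 0.024(2500) + 3.7(54) = 37 − 162 − 60 + 199.8 = 14.8.
∂x/∂M = −0.024, so E_I = -0.024·(2500/14.8) ≈ -4.05.
E_I < 0: inferior good.

-4.05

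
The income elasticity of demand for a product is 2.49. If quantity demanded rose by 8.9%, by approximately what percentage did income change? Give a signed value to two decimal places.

3.57

%ΔQ ≈ E × %ΔI ⇒ %ΔI = %ΔQ / E = (8.9%)/(2.49) ≈ 3.57%.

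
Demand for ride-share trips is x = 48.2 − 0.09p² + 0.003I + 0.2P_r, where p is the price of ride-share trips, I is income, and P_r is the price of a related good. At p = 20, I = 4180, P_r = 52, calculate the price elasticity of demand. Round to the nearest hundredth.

Evaluating quantity at (p, I, P_r) gives x = 48.2 − 0.09(20)² + 0.003(4180) + 0.2(52) = 48.2 − 36 + 12.54 + 10.4 = 35.14.
∂x/∂p = −2·0.09·p = -3.6, so E_p = -3.6·(20/35.14) ≈ -2.05.
|E_p| > 1: demand is elastic.

-2.05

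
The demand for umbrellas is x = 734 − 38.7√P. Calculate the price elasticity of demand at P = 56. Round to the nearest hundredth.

-0.33

At P = 56, x = 444.3957.
dx/dP = −38.7/(2√P) = −38.7/(2·7.4833).
Point elasticity E = (dx/dP)·(P/x) = -2.5858 × 56/444.3957 ≈ -0.33.
|E| < 1, so demand is inelastic at this price.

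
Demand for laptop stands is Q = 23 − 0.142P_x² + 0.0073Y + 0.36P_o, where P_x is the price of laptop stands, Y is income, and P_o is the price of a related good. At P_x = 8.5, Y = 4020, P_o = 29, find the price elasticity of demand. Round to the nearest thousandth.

At the given point, Q = 23 − 0.142(8.5)² + 0.0073(4020) + 0.36(29) = 23 − 10.2595 + 29.346 + 10.44 = 52.5265.
∂Q/∂P_x = −2·0.142·P_x = -2.414, so E_p = -2.414·(8.5/52.5265) ≈ -0.391.
|E_p| < 1: demand is inelastic.

-0.391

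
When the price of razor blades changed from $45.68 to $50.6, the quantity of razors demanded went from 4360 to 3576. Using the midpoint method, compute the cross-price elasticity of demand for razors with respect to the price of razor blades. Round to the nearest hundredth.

-1.93

%ΔQ_x = (3576 − 4360)/[(4360+3576)/2] = -784/3968 ≈ -0.1976.
%ΔP_y = (50.6 − 45.68)/[(45.68+50.6)/2] ≈ 0.1022.
E_xy = -0.1976/0.1022 ≈ -1.93.
E_xy < 0, so razors and razor blades are complements.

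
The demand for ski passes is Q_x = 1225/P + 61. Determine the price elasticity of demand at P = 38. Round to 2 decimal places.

At P = 38, Q_x = 93.2368.
dQ_x/dP = −1225/P² = −0.8483.
Point elasticity E = (dQ_x/dP)·(P/Q_x) = -0.8483 × 38/93.2368 ≈ -0.35.
|E| < 1, so demand is inelastic at this price.

-0.35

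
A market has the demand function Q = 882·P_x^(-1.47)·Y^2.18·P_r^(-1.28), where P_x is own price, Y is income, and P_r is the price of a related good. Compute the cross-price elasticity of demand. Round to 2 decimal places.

-1.28

For a Cobb–Douglas (constant-elasticity) form Q = A·P_r^α·…, the elasticity with respect to P_r equals the exponent α at every point.
Here the exponent on P_r is -1.28, so the cross-price elasticity of demand is -1.28.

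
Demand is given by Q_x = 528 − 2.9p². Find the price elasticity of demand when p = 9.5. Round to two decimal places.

-1.97

At p = 9.5, Q_x = 266.275.
dQ_x/dp = −2·2.9·p = −55.1.
Point elasticity E = (dQ_x/dp)·(p/Q_x) = -55.1 × 9.5/266.275 ≈ -1.97.
|E| > 1, so demand is elastic at this price.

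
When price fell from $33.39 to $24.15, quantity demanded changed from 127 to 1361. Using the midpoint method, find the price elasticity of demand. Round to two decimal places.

%Δq = (1361 − 127)/[(127 + 1361)/2] = 1234/744 ≈ 1.6586.
%Δp = (24.15 − 33.39)/[(33.39 + 24.15)/2] = -9.24/28.77 ≈ -0.3212.
Arc elasticity E = %Δq/%Δp ≈ 1.6586/-0.3212 ≈ -5.16.
|E| > 1: demand is elastic over this range.

-5.16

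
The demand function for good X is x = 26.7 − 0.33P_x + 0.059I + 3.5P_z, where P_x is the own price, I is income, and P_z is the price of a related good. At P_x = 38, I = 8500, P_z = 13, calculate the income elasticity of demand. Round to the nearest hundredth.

0.89

First evaluate x: 26.7 − 0.33(38) + 0.059(8500) + 3.5(13) = 26.7 − 12.54 + 501.5 + 45.5 = 561.16.
∂x/∂I = +0.059, so E_I = 0.059·(8500/561.16) ≈ 0.89.
E_I ∈ (0,1): normal good (necessity).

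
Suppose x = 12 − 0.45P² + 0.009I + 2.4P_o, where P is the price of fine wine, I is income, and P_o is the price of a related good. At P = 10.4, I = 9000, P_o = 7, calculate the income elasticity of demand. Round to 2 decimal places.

Evaluating quantity at (P, I, P_o) gives x = 12 − 0.45(10.4)² + 0.009(9000) + 2.4(7) = 12 − 48.672 + 81 + 16.8 = 61.128.
∂x/∂I = +0.009, so E_I = 0.009·(9000/61.128) ≈ 1.33.
E_I > 1: normal good (luxury).

1.33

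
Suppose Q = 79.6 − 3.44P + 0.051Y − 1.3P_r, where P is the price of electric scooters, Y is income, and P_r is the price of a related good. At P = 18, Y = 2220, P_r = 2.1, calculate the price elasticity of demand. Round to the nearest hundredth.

-0.48

At the given point, Q = 79.6 − 3.44(18) + 0.051(2220) − 1.3(2.1) = 79.6 − 61.92 + 113.22 − 2.73 = 128.17.
∂Q/∂P = −3.44, so E_p = (−3.44)·(18/128.17) ≈ -0.48.
|E_p| < 1: demand is inelastic.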